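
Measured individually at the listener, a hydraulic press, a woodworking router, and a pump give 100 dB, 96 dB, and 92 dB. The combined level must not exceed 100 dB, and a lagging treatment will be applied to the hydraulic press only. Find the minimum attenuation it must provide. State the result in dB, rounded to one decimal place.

Everything except the hydraulic press sums to 10^(96/10) + 10^(92/10) = 5.566e+09 in linear terms, 97.46 dB.
The limit corresponds to 10^(100/10) = 1.000e+10; subtracting the fixed part leaves 4.434e+09 for the hydraulic press, i.e. 96.47 dB.
Required insertion loss = 100 − 96.47 = 3.53 dB.

3.5 dB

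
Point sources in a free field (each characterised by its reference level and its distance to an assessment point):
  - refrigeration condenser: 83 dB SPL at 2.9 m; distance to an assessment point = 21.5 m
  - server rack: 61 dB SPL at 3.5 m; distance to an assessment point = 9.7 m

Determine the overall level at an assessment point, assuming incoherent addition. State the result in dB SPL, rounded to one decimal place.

Apply inverse-square spreading to bring every level to the receiver, then sum 10^(L/10).
refrigeration condenser: 83 − 20·log₁₀(21.5/2.9) = 83 − 17.40 = 65.60 dB SPL.
server rack: 61 − 20·log₁₀(9.7/3.5) = 61 − 8.85 = 52.15 dB SPL.
Σ 10^(L/10) = 3.794e+06 → L_total = 10·log₁₀(3.794e+06) = 65.79 dB SPL.

65.8 dB SPL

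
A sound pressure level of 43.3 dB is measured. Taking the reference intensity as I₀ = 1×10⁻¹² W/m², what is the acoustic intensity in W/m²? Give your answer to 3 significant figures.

I/I₀ = 10^(43.3/10) = 2.138e+04, so I = 2.138e+04 × 10⁻¹² W/m².

2.14e-08 W/m²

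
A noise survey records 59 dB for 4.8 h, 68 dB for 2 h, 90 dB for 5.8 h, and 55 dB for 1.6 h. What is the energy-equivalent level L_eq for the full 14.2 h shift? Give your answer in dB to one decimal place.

86.1 dB

L_eq = 10·log₁₀[(1/T)·Σ tᵢ·10^(Lᵢ/10)] with T = 14.2 h.
Σ tᵢ·10^(Lᵢ/10) = 4.8·10^(59/10) + 2·10^(68/10) + 5.8·10^(90/10) + 1.6·10^(55/10) = 5.817e+09.
L_eq = 10·log₁₀(5.817e+09/14.2) = 86.12 dB.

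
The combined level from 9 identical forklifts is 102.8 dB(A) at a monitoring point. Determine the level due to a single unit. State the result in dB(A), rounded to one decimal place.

93.3 dB(A)

For N identical incoherent sources L_total = L₁ + 10·log₁₀ N, so L₁ = 102.8 − 10·log₁₀(9) = 102.8 − 9.542.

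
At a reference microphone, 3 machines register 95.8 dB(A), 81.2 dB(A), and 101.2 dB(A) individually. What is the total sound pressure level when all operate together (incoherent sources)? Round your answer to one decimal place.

Incoherent sources combine by intensity addition: L_total = 10·log₁₀(Σ 10^(L_i/10)).
Σ 10^(L/10) = 10^(95.8/10) + 10^(81.2/10) + 10^(101.2/10) = 1.712e+10.
L_total = 10·log₁₀(1.712e+10) = 102.33 dB(A).

102.3 dB(A)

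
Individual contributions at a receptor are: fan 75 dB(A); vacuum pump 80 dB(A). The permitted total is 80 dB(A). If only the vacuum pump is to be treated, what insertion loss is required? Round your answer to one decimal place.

1.7 dB

Everything except the vacuum pump sums to 10^(75/10) = 3.162e+07 in linear terms, 75.00 dB(A).
The limit corresponds to 10^(80/10) = 1.000e+08; subtracting the fixed part leaves 6.838e+07 for the vacuum pump, i.e. 78.35 dB(A).
So the vacuum pump must be reduced from 80 to 78.35 dB(A): IL = 1.65 dB.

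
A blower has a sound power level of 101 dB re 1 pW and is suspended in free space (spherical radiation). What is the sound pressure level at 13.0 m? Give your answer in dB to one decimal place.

67.7 dB

L_p = L_w − 10·log₁₀(4π·r²) with r = 13.0 m.
4π·r² = 2124 m², 10·log₁₀ of that is 33.271 dB.
L_p = 101 − 33.271 = 67.73 dB.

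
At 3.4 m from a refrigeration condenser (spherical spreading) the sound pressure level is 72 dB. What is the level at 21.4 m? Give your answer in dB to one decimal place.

56.0 dB

Spherical spreading from a point source gives a 20·log₁₀(r₂/r₁) drop.
L₂ = 72 − 20·log₁₀(21.4/3.4) = 72 − 15.979 = 56.02 dB.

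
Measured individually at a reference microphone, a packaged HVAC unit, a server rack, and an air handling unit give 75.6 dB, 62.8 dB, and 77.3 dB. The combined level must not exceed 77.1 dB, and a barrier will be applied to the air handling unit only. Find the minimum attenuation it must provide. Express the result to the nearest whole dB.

Fixed contribution from the other sources: Σ 10^(L/10) = 10^(75.6/10) + 10^(62.8/10) = 3.821e+07 (75.82 dB).
To meet 77.1 dB overall, the treated air handling unit may contribute at most 10^(77.1/10) − 3.821e+07 = 1.307e+07, i.e. 71.16 dB.
Required insertion loss = 77.3 − 71.16 = 6.14 dB.

6 dB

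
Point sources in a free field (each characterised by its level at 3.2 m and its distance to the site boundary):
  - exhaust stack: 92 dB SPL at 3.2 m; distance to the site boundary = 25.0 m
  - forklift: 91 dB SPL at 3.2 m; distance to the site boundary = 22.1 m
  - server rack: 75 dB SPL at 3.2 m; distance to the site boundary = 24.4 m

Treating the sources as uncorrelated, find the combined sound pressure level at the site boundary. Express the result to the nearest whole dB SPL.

77 dB SPL

Propagate each source to the receiver with L = L_ref − 20·log₁₀(r/r_ref), then add intensities.
exhaust stack: 92 − 20·log₁₀(25.0/3.2) = 92 − 17.86 = 74.14 dB SPL.
forklift: 91 − 20·log₁₀(22.1/3.2) = 91 − 16.78 = 74.22 dB SPL.
server rack: 75 − 20·log₁₀(24.4/3.2) = 75 − 17.64 = 57.36 dB SPL.
Σ 10^(L/10) = 5.291e+07 → L_total = 10·log₁₀(5.291e+07) = 77.24 dB SPL.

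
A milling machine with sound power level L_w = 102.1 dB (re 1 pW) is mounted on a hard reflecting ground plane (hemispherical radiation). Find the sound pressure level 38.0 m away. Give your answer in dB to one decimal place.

62.5 dB

L_p = L_w − 10·log₁₀(2π·r²) with r = 38.0 m.
2π·r² = 9073 m², 10·log₁₀ of that is 39.577 dB.
L_p = 102.1 − 39.577 = 62.52 dB.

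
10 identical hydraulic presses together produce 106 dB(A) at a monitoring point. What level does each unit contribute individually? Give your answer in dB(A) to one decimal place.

10 equal contributions raise the level by 10·log₁₀ 10 = 10.000 dB, so each unit alone gives 106 − 10.000.

96.0 dB(A)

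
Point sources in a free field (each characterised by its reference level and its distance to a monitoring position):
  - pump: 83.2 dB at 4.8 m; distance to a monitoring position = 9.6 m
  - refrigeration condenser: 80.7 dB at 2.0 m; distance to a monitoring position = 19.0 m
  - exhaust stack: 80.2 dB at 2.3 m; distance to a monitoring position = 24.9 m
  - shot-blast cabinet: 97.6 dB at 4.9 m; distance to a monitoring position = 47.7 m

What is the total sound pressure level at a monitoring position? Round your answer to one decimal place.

80.6 dB

Propagate each source to the receiver with L = L_ref − 20·log₁₀(r/r_ref), then add intensities.
pump: 83.2 − 20·log₁₀(9.6/4.8) = 83.2 − 6.02 = 77.18 dB.
refrigeration condenser: 80.7 − 20·log₁₀(19.0/2.0) = 80.7 − 19.55 = 61.15 dB.
exhaust stack: 80.2 − 20·log₁₀(24.9/2.3) = 80.2 − 20.69 = 59.51 dB.
shot-blast cabinet: 97.6 − 20·log₁₀(47.7/4.9) = 97.6 − 19.77 = 77.83 dB.
Σ 10^(L/10) = 1.152e+08 → L_total = 10·log₁₀(1.152e+08) = 80.61 dB.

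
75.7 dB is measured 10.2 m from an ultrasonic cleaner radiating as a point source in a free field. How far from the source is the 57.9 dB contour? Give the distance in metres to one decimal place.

For a point source L₁ − L₂ = 20·log₁₀(r₂/r₁), so r₂ = r₁·10^((L₁−L₂)/20).
r₂ = 10.2·10^((75.7−57.9)/20) = 10.2·10^(17.8/20) = 79.18 m.

79.2 m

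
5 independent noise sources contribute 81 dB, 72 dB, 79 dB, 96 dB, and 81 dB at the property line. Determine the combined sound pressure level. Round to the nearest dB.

96 dB

For uncorrelated sources the intensities add, so convert each level to linear form, sum, and take 10·log₁₀ of the total.
Σ 10^(L/10) = 10^(81/10) + 10^(72/10) + 10^(79/10) + 10^(96/10) + 10^(81/10) = 4.328e+09.
L_total = 10·log₁₀(4.328e+09) = 96.36 dB.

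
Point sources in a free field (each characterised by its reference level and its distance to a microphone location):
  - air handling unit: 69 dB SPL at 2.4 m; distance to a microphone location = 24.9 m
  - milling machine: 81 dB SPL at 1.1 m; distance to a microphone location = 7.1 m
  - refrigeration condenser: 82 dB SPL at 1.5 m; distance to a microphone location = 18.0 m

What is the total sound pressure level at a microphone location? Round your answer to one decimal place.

66.2 dB SPL

Apply inverse-square spreading to bring every level to the receiver, then sum 10^(L/10).
air handling unit: 69 − 20·log₁₀(24.9/2.4) = 69 − 20.32 = 48.68 dB SPL.
milling machine: 81 − 20·log₁₀(7.1/1.1) = 81 − 16.20 = 64.80 dB SPL.
refrigeration condenser: 82 − 20·log₁₀(18.0/1.5) = 82 − 21.58 = 60.42 dB SPL.
Σ 10^(L/10) = 4.196e+06 → L_total = 10·log₁₀(4.196e+06) = 66.23 dB SPL.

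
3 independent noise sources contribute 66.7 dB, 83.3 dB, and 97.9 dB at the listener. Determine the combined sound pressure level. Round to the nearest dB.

98 dB

Incoherent sources combine by intensity addition: L_total = 10·log₁₀(Σ 10^(L_i/10)).
Σ 10^(L/10) = 10^(66.7/10) + 10^(83.3/10) + 10^(97.9/10) = 6.384e+09.
L_total = 10·log₁₀(6.384e+09) = 98.05 dB.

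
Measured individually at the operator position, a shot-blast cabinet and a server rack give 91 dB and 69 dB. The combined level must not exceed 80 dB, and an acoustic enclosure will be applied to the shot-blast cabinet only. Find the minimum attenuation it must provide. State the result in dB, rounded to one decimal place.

11.4 dB

The untreated sources together contribute 10^(69/10) = 7.943e+06, i.e. 69.00 dB.
To meet 80 dB overall, the treated shot-blast cabinet may contribute at most 10^(80/10) − 7.943e+06 = 9.206e+07, i.e. 79.64 dB.
So the shot-blast cabinet must be reduced from 91 to 79.64 dB: IL = 11.36 dB.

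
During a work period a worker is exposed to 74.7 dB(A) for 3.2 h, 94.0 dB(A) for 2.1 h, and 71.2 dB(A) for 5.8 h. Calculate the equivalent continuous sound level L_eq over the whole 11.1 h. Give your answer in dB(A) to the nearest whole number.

87 dB(A)

Weight each interval's intensity by its duration and average over T = 11.1 h:
Σ tᵢ·10^(Lᵢ/10) = 3.2·10^(74.7/10) + 2.1·10^(94.0/10) + 5.8·10^(71.2/10) = 5.446e+09.
L_eq = 10·log₁₀(5.446e+09/11.1) = 86.91 dB(A).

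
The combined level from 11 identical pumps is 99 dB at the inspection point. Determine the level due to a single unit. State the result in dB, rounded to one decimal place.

11 equal contributions raise the level by 10·log₁₀ 11 = 10.414 dB, so each unit alone gives 99 − 10.414.

88.6 dB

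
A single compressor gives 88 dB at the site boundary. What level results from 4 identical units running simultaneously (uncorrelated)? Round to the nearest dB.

L_total = L₁ + 10·log₁₀ N for N identical incoherent sources.
L_total = 88 + 10·log₁₀(4) = 88 + 6.021 = 94.02 dB.

94 dB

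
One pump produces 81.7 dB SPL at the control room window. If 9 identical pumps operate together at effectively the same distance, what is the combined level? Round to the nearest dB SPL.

91 dB SPL

L_total = L₁ + 10·log₁₀ N for N identical incoherent sources.
L_total = 81.7 + 10·log₁₀(9) = 81.7 + 9.542 = 91.24 dB SPL.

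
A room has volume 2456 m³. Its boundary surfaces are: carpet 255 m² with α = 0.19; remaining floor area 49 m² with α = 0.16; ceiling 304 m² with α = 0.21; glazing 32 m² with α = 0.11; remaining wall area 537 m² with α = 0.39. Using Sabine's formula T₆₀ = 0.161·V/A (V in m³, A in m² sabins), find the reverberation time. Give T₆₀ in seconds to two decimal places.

Total absorption A = 255·0.19 + 49·0.16 + 304·0.21 + 32·0.11 + 537·0.39 = 333.08 m² sabins.
T₆₀ = 0.161·V/A = 0.161·2456/333.08 = 1.187 s.

1.19 s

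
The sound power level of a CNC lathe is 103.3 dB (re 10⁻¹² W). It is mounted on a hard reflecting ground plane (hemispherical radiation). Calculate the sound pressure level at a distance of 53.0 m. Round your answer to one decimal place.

60.8 dB

Free-field hemispherical radiation: L_p = L_w − 10·log₁₀(2π·r²), r = 53.0 m.
2π·r² = 1.765e+04 m², 10·log₁₀ of that is 42.467 dB.
L_p = 103.3 − 42.467 = 60.83 dB.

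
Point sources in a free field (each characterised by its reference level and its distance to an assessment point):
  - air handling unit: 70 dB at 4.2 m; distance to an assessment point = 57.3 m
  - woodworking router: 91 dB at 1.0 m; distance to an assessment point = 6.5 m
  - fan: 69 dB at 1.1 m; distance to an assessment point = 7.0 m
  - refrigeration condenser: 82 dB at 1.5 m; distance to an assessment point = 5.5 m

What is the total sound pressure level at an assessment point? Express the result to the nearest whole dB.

Apply inverse-square spreading to bring every level to the receiver, then sum 10^(L/10).
air handling unit: 70 − 20·log₁₀(57.3/4.2) = 70 − 22.70 = 47.30 dB.
woodworking router: 91 − 20·log₁₀(6.5/1.0) = 91 − 16.26 = 74.74 dB.
fan: 69 − 20·log₁₀(7.0/1.1) = 69 − 16.07 = 52.93 dB.
refrigeration condenser: 82 − 20·log₁₀(5.5/1.5) = 82 − 11.29 = 70.71 dB.
Σ 10^(L/10) = 4.184e+07 → L_total = 10·log₁₀(4.184e+07) = 76.22 dB.

76 dB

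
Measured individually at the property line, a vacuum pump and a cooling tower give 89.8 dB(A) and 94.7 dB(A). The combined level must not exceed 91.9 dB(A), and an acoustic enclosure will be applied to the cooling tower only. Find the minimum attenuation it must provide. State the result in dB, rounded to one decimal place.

Fixed contribution from the other source: Σ 10^(L/10) = 10^(89.8/10) = 9.550e+08 (89.80 dB(A)).
The limit corresponds to 10^(91.9/10) = 1.549e+09; subtracting the fixed part leaves 5.938e+08 for the cooling tower, i.e. 87.74 dB(A).
Required insertion loss = 94.7 − 87.74 = 6.96 dB.

7.0 dB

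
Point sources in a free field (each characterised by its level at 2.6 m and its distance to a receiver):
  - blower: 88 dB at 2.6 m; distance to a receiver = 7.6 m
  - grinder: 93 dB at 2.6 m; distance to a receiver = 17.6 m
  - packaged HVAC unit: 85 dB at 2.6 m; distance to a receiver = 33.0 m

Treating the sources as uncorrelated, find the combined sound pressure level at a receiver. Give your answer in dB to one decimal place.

80.8 dB

First find each source's level at the receiver (point-source: −20·log₁₀(r/r_ref)), then combine on an intensity basis.
blower: 88 − 20·log₁₀(7.6/2.6) = 88 − 9.32 = 78.68 dB.
grinder: 93 − 20·log₁₀(17.6/2.6) = 93 − 16.61 = 76.39 dB.
packaged HVAC unit: 85 − 20·log₁₀(33.0/2.6) = 85 − 22.07 = 62.93 dB.
Σ 10^(L/10) = 1.194e+08 → L_total = 10·log₁₀(1.194e+08) = 80.77 dB.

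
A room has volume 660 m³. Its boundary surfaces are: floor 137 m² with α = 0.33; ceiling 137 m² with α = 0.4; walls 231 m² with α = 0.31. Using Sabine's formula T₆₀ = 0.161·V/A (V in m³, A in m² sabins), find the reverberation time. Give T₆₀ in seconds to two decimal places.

Summing Sᵢαᵢ: 137·0.33 + 137·0.4 + 231·0.31 = 171.62 m².
T₆₀ = 0.161·V/A = 0.161·660/171.62 = 0.619 s.

0.62 s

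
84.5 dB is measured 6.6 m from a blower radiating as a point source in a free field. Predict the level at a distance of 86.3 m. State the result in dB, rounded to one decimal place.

62.2 dB

Spherical spreading from a point source gives a 20·log₁₀(r₂/r₁) drop.
L₂ = 84.5 − 20·log₁₀(86.3/6.6) = 84.5 − 22.329 = 62.17 dB.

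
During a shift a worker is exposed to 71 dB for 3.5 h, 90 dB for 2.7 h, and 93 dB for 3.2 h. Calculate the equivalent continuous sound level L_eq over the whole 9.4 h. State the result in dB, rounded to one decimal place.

89.9 dB

Weight each interval's intensity by its duration and average over T = 9.4 h:
Σ tᵢ·10^(Lᵢ/10) = 3.5·10^(71/10) + 2.7·10^(90/10) + 3.2·10^(93/10) = 9.129e+09.
L_eq = 10·log₁₀(9.129e+09/9.4) = 89.87 dB.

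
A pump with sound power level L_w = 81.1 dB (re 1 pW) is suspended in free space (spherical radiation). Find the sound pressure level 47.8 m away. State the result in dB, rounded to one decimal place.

Free-field spherical radiation: L_p = L_w − 10·log₁₀(4π·r²), r = 47.8 m.
4π·r² = 2.871e+04 m², 10·log₁₀ of that is 44.581 dB.
L_p = 81.1 − 44.581 = 36.52 dB.

36.5 dB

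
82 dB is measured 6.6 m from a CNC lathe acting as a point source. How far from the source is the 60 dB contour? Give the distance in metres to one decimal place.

Point-source spreading drops the level by 20·log₁₀(r₂/r₁); inverting, r₂/r₁ = 10^(ΔL/20).
r₂ = 6.6·10^((82−60)/20) = 6.6·10^(22.0/20) = 83.09 m.

83.1 m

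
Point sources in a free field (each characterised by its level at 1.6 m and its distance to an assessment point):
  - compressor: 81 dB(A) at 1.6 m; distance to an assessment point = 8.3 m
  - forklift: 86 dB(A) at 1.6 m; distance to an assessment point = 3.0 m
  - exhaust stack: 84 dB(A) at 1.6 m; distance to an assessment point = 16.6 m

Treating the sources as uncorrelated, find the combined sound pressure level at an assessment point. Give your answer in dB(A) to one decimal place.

First find each source's level at the receiver (point-source: −20·log₁₀(r/r_ref)), then combine on an intensity basis.
compressor: 81 − 20·log₁₀(8.3/1.6) = 81 − 14.30 = 66.70 dB(A).
forklift: 86 − 20·log₁₀(3.0/1.6) = 86 − 5.46 = 80.54 dB(A).
exhaust stack: 84 − 20·log₁₀(16.6/1.6) = 84 − 20.32 = 63.68 dB(A).
Σ 10^(L/10) = 1.203e+08 → L_total = 10·log₁₀(1.203e+08) = 80.80 dB(A).

80.8 dB(A)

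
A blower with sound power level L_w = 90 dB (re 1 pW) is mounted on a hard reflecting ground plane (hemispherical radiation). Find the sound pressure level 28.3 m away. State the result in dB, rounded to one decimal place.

53.0 dB

The power spreads over a hemisphere of area 2π·r², so L_p = L_w − 10·log₁₀(2π·r²).
2π·r² = 5032 m², 10·log₁₀ of that is 37.018 dB.
L_p = 90 − 37.018 = 52.98 dB.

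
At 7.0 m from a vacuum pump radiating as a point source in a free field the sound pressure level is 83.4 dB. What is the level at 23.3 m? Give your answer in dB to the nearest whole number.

For a point source, L₂ = L₁ − 20·log₁₀(r₂/r₁).
L₂ = 83.4 − 20·log₁₀(23.3/7.0) = 83.4 − 10.445 = 72.95 dB.

73 dB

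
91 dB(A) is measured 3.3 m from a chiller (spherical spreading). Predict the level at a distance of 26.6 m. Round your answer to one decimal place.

Spherical spreading from a point source gives a 20·log₁₀(r₂/r₁) drop.
L₂ = 91 − 20·log₁₀(26.6/3.3) = 91 − 18.127 = 72.87 dB(A).

72.9 dB(A)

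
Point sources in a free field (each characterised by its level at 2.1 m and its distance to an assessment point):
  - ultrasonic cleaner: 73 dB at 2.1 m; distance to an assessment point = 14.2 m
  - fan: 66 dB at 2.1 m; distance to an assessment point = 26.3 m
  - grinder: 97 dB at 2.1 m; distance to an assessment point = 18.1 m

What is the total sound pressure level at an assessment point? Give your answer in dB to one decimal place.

78.3 dB

Propagate each source to the receiver with L = L_ref − 20·log₁₀(r/r_ref), then add intensities.
ultrasonic cleaner: 73 − 20·log₁₀(14.2/2.1) = 73 − 16.60 = 56.40 dB.
fan: 66 − 20·log₁₀(26.3/2.1) = 66 − 21.95 = 44.05 dB.
grinder: 97 − 20·log₁₀(18.1/2.1) = 97 − 18.71 = 78.29 dB.
Σ 10^(L/10) = 6.793e+07 → L_total = 10·log₁₀(6.793e+07) = 78.32 dB.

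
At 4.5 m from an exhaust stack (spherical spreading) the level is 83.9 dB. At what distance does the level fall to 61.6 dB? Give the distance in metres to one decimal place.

58.6 m

For a point source L₁ − L₂ = 20·log₁₀(r₂/r₁), so r₂ = r₁·10^((L₁−L₂)/20).
r₂ = 4.5·10^((83.9−61.6)/20) = 4.5·10^(22.3/20) = 58.64 m.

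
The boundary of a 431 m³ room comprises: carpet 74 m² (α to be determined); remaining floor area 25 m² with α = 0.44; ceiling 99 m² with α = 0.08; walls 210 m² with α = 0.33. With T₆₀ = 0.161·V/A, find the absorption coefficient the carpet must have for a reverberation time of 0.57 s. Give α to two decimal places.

A = 0.161·V/T₆₀ = 0.161·431/0.57 = 121.74 m² sabins.
Absorption from the other surfaces = 25·0.44 + 99·0.08 + 210·0.33 = 88.22 m², so the carpet must supply 33.52 m² over 74 m².
α = 33.52/74 = 0.453.

0.45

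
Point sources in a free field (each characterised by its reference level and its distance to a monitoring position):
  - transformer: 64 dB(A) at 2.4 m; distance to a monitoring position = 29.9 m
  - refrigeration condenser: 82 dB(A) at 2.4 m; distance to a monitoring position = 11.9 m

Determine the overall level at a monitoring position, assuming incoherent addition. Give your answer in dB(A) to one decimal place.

Propagate each source to the receiver with L = L_ref − 20·log₁₀(r/r_ref), then add intensities.
transformer: 64 − 20·log₁₀(29.9/2.4) = 64 − 21.91 = 42.09 dB(A).
refrigeration condenser: 82 − 20·log₁₀(11.9/2.4) = 82 − 13.91 = 68.09 dB(A).
Σ 10^(L/10) = 6.463e+06 → L_total = 10·log₁₀(6.463e+06) = 68.10 dB(A).

68.1 dB(A)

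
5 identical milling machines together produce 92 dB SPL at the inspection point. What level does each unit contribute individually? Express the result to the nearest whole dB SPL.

85 dB SPL

For N identical incoherent sources L_total = L₁ + 10·log₁₀ N, so L₁ = 92 − 10·log₁₀(5) = 92 − 6.990.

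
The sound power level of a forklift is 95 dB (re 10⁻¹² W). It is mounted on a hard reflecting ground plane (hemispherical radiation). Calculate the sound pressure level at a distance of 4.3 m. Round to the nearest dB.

The power spreads over a hemisphere of area 2π·r², so L_p = L_w − 10·log₁₀(2π·r²).
2π·r² = 116.2 m², 10·log₁₀ of that is 20.651 dB.
L_p = 95 − 20.651 = 74.35 dB.

74 dB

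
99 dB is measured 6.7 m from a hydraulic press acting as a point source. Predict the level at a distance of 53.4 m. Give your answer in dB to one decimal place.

Spherical spreading from a point source gives a 20·log₁₀(r₂/r₁) drop.
L₂ = 99 − 20·log₁₀(53.4/6.7) = 99 − 18.029 = 80.97 dB.

81.0 dB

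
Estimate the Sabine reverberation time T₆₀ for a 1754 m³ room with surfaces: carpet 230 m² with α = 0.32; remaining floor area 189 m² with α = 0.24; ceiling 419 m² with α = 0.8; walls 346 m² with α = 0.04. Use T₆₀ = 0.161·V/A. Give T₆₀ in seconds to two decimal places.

A = Σ Sᵢαᵢ = 230·0.32 + 189·0.24 + 419·0.8 + 346·0.04 = 468.00 m².
T₆₀ = 0.161·V/A = 0.161·1754/468.00 = 0.603 s.

0.60 s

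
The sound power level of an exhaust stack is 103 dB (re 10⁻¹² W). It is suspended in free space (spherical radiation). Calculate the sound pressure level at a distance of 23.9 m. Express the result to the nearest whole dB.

64 dB

The power spreads over a sphere of area 4π·r², so L_p = L_w − 10·log₁₀(4π·r²).
4π·r² = 7178 m², 10·log₁₀ of that is 38.560 dB.
L_p = 103 − 38.560 = 64.44 dB.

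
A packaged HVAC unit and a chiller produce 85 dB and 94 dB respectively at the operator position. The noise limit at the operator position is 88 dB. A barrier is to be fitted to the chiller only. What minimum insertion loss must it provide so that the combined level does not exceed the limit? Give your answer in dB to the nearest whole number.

9 dB

Fixed contribution from the other source: Σ 10^(L/10) = 10^(85/10) = 3.162e+08 (85.00 dB).
The limit corresponds to 10^(88/10) = 6.310e+08; subtracting the fixed part leaves 3.147e+08 for the chiller, i.e. 84.98 dB.
Required insertion loss = 94 − 84.98 = 9.02 dB.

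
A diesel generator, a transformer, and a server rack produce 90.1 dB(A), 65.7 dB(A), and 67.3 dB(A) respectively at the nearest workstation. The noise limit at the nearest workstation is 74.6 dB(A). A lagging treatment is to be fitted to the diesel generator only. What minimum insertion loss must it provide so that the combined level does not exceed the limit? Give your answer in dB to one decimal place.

Everything except the diesel generator sums to 10^(65.7/10) + 10^(67.3/10) = 9.086e+06 in linear terms, 69.58 dB(A).
To meet 74.6 dB(A) overall, the treated diesel generator may contribute at most 10^(74.6/10) − 9.086e+06 = 1.975e+07, i.e. 72.96 dB(A).
Required insertion loss = 90.1 − 72.96 = 17.14 dB.

17.1 dB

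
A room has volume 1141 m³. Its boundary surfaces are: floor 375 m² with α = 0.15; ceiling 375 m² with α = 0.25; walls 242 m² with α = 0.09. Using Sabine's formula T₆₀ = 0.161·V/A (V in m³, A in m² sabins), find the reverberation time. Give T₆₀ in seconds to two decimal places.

A = Σ Sᵢαᵢ = 375·0.15 + 375·0.25 + 242·0.09 = 171.78 m².
T₆₀ = 0.161·V/A = 0.161·1141/171.78 = 1.069 s.

1.07 s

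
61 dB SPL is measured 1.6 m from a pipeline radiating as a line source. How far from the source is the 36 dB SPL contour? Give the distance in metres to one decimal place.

For a line source L₁ − L₂ = 10·log₁₀(r₂/r₁), so r₂ = r₁·10^((L₁−L₂)/10).
r₂ = 1.6·10^((61−36)/10) = 1.6·10^(25.0/10) = 505.96 m.

506.0 m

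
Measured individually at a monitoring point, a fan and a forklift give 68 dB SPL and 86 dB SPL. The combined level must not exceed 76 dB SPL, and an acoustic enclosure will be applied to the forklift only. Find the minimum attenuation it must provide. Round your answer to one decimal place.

10.7 dB

The untreated sources together contribute 10^(68/10) = 6.310e+06, i.e. 68.00 dB SPL.
The limit corresponds to 10^(76/10) = 3.981e+07; subtracting the fixed part leaves 3.350e+07 for the forklift, i.e. 75.25 dB SPL.
Required insertion loss = 86 − 75.25 = 10.75 dB.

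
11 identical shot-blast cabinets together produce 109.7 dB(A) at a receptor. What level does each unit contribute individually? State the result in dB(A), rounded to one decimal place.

99.3 dB(A)

Dividing the total intensity by 11 lowers the level by 10·log₁₀ 11 = 10.414 dB: L₁ = 109.7 − 10.414.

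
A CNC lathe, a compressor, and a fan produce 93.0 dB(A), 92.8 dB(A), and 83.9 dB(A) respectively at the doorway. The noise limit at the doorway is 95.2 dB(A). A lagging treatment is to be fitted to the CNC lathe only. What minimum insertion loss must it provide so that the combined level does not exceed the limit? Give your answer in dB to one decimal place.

2.4 dB

Fixed contribution from the other sources: Σ 10^(L/10) = 10^(92.8/10) + 10^(83.9/10) = 2.151e+09 (93.33 dB(A)).
To meet 95.2 dB(A) overall, the treated CNC lathe may contribute at most 10^(95.2/10) − 2.151e+09 = 1.160e+09, i.e. 90.65 dB(A).
So the CNC lathe must be reduced from 93.0 to 90.65 dB(A): IL = 2.35 dB.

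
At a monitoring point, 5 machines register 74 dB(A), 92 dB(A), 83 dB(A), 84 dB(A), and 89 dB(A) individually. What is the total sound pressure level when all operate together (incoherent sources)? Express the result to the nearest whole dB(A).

95 dB(A)

For uncorrelated sources the intensities add, so convert each level to linear form, sum, and take 10·log₁₀ of the total.
Σ 10^(L/10) = 10^(74/10) + 10^(92/10) + 10^(83/10) + 10^(84/10) + 10^(89/10) = 2.855e+09.
L_total = 10·log₁₀(2.855e+09) = 94.56 dB(A).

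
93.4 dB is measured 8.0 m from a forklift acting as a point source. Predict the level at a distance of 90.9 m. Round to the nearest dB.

72 dB

Point-source attenuation: ΔL = 20·log₁₀(r₂/r₁) = 20·log₁₀(90.9/8.0) = 21.109 dB.
L₂ = 93.4 − 20·log₁₀(90.9/8.0) = 93.4 − 21.109 = 72.29 dB.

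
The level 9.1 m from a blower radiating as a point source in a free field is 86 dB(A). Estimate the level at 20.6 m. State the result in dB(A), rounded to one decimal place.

78.9 dB(A)

For a point source, L₂ = L₁ − 20·log₁₀(r₂/r₁).
L₂ = 86 − 20·log₁₀(20.6/9.1) = 86 − 7.097 = 78.90 dB(A).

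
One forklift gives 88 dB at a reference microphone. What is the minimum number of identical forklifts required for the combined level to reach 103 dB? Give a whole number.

32

The shortfall is 103 − 88 = 15.0 dB, and N units add 10·log₁₀ N, so need 10·log₁₀ N ≥ 15.0.
N ≥ 10^(15.0/10) = 31.623, so N = 32.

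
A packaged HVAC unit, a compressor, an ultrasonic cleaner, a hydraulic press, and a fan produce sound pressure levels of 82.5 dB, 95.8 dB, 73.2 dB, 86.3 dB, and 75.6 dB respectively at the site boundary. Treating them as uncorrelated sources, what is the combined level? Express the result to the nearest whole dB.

For uncorrelated sources the intensities add, so convert each level to linear form, sum, and take 10·log₁₀ of the total.
Σ 10^(L/10) = 10^(82.5/10) + 10^(95.8/10) + 10^(73.2/10) + 10^(86.3/10) + 10^(75.6/10) = 4.464e+09.
L_total = 10·log₁₀(4.464e+09) = 96.50 dB.

96 dB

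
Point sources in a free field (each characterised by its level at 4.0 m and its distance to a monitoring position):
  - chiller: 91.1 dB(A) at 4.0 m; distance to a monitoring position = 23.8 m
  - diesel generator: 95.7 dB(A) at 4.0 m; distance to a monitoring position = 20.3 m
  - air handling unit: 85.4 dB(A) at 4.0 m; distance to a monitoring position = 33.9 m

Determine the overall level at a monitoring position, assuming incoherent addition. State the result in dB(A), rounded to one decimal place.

82.7 dB(A)

Apply inverse-square spreading to bring every level to the receiver, then sum 10^(L/10).
chiller: 91.1 − 20·log₁₀(23.8/4.0) = 91.1 − 15.49 = 75.61 dB(A).
diesel generator: 95.7 − 20·log₁₀(20.3/4.0) = 95.7 − 14.11 = 81.59 dB(A).
air handling unit: 85.4 − 20·log₁₀(33.9/4.0) = 85.4 − 18.56 = 66.84 dB(A).
Σ 10^(L/10) = 1.855e+08 → L_total = 10·log₁₀(1.855e+08) = 82.68 dB(A).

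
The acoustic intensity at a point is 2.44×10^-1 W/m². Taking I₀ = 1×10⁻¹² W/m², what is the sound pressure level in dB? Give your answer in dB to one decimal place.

Dividing by I₀ shifts the exponent by 12: I/I₀ = 2.44×10^11.
L = 10·(0.3874 + 11) = 113.87 dB.

113.9 dB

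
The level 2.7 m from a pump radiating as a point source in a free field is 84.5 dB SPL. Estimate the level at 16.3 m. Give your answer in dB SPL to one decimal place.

Point-source attenuation: ΔL = 20·log₁₀(r₂/r₁) = 20·log₁₀(16.3/2.7) = 15.616 dB.
L₂ = 84.5 − 20·log₁₀(16.3/2.7) = 84.5 − 15.616 = 68.88 dB SPL.

68.9 dB SPL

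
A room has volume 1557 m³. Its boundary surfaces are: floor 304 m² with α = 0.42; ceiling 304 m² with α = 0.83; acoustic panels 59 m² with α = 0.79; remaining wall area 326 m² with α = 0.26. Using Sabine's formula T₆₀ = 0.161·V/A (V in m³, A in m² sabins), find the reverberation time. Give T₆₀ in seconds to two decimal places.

Total absorption A = 304·0.42 + 304·0.83 + 59·0.79 + 326·0.26 = 511.37 m² sabins.
T₆₀ = 0.161·V/A = 0.161·1557/511.37 = 0.490 s.

0.49 s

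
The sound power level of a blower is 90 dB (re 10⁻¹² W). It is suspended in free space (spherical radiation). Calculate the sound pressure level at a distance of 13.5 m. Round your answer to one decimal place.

56.4 dB

The power spreads over a sphere of area 4π·r², so L_p = L_w − 10·log₁₀(4π·r²).
4π·r² = 2290 m², 10·log₁₀ of that is 33.599 dB.
L_p = 90 − 33.599 = 56.40 dB.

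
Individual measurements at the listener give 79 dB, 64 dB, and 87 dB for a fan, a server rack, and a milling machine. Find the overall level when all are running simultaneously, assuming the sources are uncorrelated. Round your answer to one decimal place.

For uncorrelated sources the intensities add, so convert each level to linear form, sum, and take 10·log₁₀ of the total.
Σ 10^(L/10) = 10^(79/10) + 10^(64/10) + 10^(87/10) = 5.831e+08.
L_total = 10·log₁₀(5.831e+08) = 87.66 dB.

87.7 dB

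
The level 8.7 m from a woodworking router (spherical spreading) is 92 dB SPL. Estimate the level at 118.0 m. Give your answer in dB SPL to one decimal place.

Spherical spreading from a point source gives a 20·log₁₀(r₂/r₁) drop.
L₂ = 92 − 20·log₁₀(118.0/8.7) = 92 − 22.647 = 69.35 dB SPL.

69.4 dB SPL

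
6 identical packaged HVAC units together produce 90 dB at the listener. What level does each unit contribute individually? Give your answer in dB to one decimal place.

82.2 dB

Dividing the total intensity by 6 lowers the level by 10·log₁₀ 6 = 7.782 dB: L₁ = 90 − 7.782.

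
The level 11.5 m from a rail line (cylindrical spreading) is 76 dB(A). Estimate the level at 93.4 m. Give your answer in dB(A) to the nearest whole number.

67 dB(A)

Line-source attenuation: ΔL = 10·log₁₀(r₂/r₁) = 10·log₁₀(93.4/11.5) = 9.096 dB.
L₂ = 76 − 10·log₁₀(93.4/11.5) = 76 − 9.096 = 66.90 dB(A).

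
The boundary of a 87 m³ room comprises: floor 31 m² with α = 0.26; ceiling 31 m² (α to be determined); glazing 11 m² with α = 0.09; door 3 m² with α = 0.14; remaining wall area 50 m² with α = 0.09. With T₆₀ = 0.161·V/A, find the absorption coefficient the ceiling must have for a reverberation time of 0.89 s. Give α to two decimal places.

0.06

Required total absorption A = 0.161·87/0.89 = 15.74 m².
Absorption from the other surfaces = 31·0.26 + 11·0.09 + 3·0.14 + 50·0.09 = 13.97 m², so the ceiling must supply 1.77 m² over 31 m².
α = 1.77/31 = 0.057.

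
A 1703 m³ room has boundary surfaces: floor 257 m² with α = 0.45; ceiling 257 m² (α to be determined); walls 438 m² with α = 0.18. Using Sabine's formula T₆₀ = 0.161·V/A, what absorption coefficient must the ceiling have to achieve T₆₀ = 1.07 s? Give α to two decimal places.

Required total absorption A = 0.161·1703/1.07 = 256.25 m².
Absorption from the other surfaces = 257·0.45 + 438·0.18 = 194.49 m², so the ceiling must supply 61.76 m² over 257 m².
α = 61.76/257 = 0.240.

0.24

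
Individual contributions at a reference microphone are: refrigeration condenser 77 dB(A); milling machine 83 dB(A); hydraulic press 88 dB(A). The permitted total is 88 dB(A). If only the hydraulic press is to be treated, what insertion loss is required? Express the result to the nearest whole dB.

The untreated sources together contribute 10^(77/10) + 10^(83/10) = 2.496e+08, i.e. 83.97 dB(A).
To meet 88 dB(A) overall, the treated hydraulic press may contribute at most 10^(88/10) − 2.496e+08 = 3.813e+08, i.e. 85.81 dB(A).
So the hydraulic press must be reduced from 88 to 85.81 dB(A): IL = 2.19 dB.

2 dB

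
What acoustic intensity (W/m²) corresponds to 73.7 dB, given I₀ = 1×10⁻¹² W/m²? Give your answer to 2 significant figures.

I/I₀ = 10^(73.7/10) = 2.344e+07, so I = 2.344e+07 × 10⁻¹² W/m².

2.3e-05 W/m²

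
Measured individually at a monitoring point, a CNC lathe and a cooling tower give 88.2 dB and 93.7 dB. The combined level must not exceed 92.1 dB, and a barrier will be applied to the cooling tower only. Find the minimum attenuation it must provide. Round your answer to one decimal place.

Everything except the cooling tower sums to 10^(88.2/10) = 6.607e+08 in linear terms, 88.20 dB.
To meet 92.1 dB overall, the treated cooling tower may contribute at most 10^(92.1/10) − 6.607e+08 = 9.611e+08, i.e. 89.83 dB.
So the cooling tower must be reduced from 93.7 to 89.83 dB: IL = 3.87 dB.

3.9 dB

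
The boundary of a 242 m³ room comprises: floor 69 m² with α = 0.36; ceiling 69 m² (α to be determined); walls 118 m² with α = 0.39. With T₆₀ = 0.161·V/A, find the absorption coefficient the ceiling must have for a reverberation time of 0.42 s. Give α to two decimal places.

0.32

A = 0.161·V/T₆₀ = 0.161·242/0.42 = 92.77 m² sabins.
Absorption from the other surfaces = 69·0.36 + 118·0.39 = 70.86 m², so the ceiling must supply 21.91 m² over 69 m².
α = 21.91/69 = 0.317.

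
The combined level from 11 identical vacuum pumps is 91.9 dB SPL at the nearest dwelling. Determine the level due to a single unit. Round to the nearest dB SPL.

For N identical incoherent sources L_total = L₁ + 10·log₁₀ N, so L₁ = 91.9 − 10·log₁₀(11) = 91.9 − 10.414.

81 dB SPL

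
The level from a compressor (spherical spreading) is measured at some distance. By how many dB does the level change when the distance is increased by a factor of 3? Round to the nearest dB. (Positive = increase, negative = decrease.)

With spherical spreading the level changes by −20·log₁₀(r₂/r₁).
ΔL = −20·log₁₀(3) = -9.54 dB.

-10 dB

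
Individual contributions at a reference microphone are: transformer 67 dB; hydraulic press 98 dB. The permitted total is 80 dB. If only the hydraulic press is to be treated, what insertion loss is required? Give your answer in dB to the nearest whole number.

Fixed contribution from the other source: Σ 10^(L/10) = 10^(67/10) = 5.012e+06 (67.00 dB).
The limit corresponds to 10^(80/10) = 1.000e+08; subtracting the fixed part leaves 9.499e+07 for the hydraulic press, i.e. 79.78 dB.
So the hydraulic press must be reduced from 98 to 79.78 dB: IL = 18.22 dB.

18 dB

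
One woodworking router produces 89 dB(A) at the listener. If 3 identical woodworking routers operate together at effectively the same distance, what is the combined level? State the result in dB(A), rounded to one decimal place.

N identical incoherent sources raise the level by 10·log₁₀ N.
L_total = 89 + 10·log₁₀(3) = 89 + 4.771 = 93.77 dB(A).

93.8 dB(A)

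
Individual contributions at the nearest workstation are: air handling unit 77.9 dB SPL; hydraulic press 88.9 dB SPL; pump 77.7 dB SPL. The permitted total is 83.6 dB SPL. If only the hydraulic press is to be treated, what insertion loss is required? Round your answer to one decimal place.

Fixed contribution from the other sources: Σ 10^(L/10) = 10^(77.9/10) + 10^(77.7/10) = 1.205e+08 (80.81 dB SPL).
To meet 83.6 dB SPL overall, the treated hydraulic press may contribute at most 10^(83.6/10) − 1.205e+08 = 1.085e+08, i.e. 80.36 dB SPL.
So the hydraulic press must be reduced from 88.9 to 80.36 dB SPL: IL = 8.54 dB.

8.5 dB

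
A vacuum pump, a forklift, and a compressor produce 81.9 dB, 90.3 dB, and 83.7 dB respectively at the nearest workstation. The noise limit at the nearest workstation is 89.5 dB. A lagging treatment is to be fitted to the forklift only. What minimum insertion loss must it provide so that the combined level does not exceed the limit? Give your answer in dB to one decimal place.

The untreated sources together contribute 10^(81.9/10) + 10^(83.7/10) = 3.893e+08, i.e. 85.90 dB.
To meet 89.5 dB overall, the treated forklift may contribute at most 10^(89.5/10) − 3.893e+08 = 5.019e+08, i.e. 87.01 dB.
Required insertion loss = 90.3 − 87.01 = 3.29 dB.

3.3 dB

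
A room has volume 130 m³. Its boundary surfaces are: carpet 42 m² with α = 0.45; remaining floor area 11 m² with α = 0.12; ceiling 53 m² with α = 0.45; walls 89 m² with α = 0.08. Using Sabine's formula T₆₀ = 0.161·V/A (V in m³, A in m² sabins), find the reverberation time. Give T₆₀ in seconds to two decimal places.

Summing Sᵢαᵢ: 42·0.45 + 11·0.12 + 53·0.45 + 89·0.08 = 51.19 m².
T₆₀ = 0.161·V/A = 0.161·130/51.19 = 0.409 s.

0.41 s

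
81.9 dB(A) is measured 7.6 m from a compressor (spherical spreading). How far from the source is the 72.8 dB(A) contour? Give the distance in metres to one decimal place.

21.7 m

The 9.1 dB drop corresponds to a distance ratio of 10^(9.1/20) for a point source.
r₂ = 7.6·10^((81.9−72.8)/20) = 7.6·10^(9.1/20) = 21.67 m.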